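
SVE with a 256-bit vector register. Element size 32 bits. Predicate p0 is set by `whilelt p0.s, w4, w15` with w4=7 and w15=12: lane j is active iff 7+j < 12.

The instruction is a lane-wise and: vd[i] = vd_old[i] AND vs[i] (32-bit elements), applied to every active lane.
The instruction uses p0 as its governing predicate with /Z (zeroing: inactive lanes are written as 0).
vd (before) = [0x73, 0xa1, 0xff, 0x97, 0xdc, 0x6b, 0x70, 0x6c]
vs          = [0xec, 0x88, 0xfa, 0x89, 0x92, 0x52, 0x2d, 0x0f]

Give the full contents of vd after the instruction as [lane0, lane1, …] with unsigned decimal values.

register lanes = 256/32 = 8
active while 7+j < 12, i.e. j ∈ [0,5) capped at 8 ⇒ 5
[0] and(0x73,0xec) = 0x60
[1] and(0xa1,0x88) = 0x80
[2] and(0xff,0xfa) = 0xfa
[3] and(0x97,0x89) = 0x81
[4] and(0xdc,0x92) = 0x90
[5] tail/zero = 0x00
[6] tail/zero = 0x00
[7] tail/zero = 0x00

vd = [96, 128, 250, 129, 144, 0, 0, 0]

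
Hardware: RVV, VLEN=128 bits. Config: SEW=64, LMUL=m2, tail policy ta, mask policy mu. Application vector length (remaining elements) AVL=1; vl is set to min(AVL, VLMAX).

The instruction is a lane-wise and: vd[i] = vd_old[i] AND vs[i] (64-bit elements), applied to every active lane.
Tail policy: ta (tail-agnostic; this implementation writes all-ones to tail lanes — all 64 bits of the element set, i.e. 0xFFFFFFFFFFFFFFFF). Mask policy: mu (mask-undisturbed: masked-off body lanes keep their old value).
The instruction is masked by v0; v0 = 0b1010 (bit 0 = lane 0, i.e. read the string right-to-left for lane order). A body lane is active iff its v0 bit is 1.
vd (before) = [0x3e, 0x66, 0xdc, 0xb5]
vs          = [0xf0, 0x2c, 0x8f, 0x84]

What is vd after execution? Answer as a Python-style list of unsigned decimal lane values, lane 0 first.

lanes per group: 128·2/64 = 4
AVL=1 ≤ VLMAX=4, so vl = 1
vd[0] mask-off/keep -> 0x3e
vd[1] tail/ones -> 0xffffffffffffffff
vd[2] tail/ones -> 0xffffffffffffffff
vd[3] tail/ones -> 0xffffffffffffffff

vd = [62, 18446744073709551615, 18446744073709551615, 18446744073709551615]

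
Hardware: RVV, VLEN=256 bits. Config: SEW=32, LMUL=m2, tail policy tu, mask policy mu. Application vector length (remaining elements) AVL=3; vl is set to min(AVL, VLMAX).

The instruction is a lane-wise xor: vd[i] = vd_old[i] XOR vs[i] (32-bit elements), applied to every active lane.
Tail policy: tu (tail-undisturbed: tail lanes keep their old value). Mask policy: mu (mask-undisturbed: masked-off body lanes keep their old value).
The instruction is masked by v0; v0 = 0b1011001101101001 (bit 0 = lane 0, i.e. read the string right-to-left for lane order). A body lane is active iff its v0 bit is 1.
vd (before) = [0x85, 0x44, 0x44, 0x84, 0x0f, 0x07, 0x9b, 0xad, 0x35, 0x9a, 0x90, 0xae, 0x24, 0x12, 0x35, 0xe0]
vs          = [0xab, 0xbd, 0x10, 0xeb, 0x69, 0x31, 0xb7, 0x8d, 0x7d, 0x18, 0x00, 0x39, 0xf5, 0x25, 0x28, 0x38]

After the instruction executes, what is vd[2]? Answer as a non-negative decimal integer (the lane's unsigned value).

VLMAX = (256 × 2) / 32 = 16 lanes
vl ← min(3, 16) = 3
vd[0] xor(0x85,0xab) -> 0x2e
vd[1] mask-off/keep -> 0x44
vd[2] mask-off/keep -> 0x44
vd[3] tail/keep -> 0x84
vd[4] tail/keep -> 0x0f
vd[5] tail/keep -> 0x07
vd[6] tail/keep -> 0x9b
vd[7] tail/keep -> 0xad
vd[8] tail/keep -> 0x35
vd[9] tail/keep -> 0x9a
vd[10] tail/keep -> 0x90
vd[11] tail/keep -> 0xae
vd[12] tail/keep -> 0x24
vd[13] tail/keep -> 0x12
vd[14] tail/keep -> 0x35
vd[15] tail/keep -> 0xe0

vd[2] = 68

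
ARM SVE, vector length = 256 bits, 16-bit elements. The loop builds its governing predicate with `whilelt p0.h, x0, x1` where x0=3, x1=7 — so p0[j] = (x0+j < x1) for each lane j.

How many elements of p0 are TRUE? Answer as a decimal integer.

256-bit reg / 16-bit elem → 16 lanes
active while 3+j < 7, i.e. j ∈ [0,4) capped at 16 ⇒ 4

vl = 4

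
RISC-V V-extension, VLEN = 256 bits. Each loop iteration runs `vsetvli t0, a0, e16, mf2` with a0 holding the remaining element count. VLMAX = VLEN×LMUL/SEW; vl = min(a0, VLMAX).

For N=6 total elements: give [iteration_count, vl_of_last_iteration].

[iterations, last_vl] = [1, 6]

VLMAX = VLEN×LMUL/SEW = 256×1/2/16 = 8
iterations = ceil(6/8) = 1; final-pass vl = 6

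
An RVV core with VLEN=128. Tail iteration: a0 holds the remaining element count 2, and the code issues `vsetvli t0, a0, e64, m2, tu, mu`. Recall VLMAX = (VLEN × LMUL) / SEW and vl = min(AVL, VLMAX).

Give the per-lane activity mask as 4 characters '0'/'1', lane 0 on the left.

VLMAX = (128 × 2) / 64 = 4 lanes
vl = min(AVL, VLMAX) = min(2, 4) = 2
bits (lane 0 leftmost): 1100

predicate = 1100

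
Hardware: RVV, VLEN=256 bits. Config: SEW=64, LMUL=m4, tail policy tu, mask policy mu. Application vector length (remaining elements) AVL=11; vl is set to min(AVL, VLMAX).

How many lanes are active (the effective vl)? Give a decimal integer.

vl = 11

VLMAX = VLEN×LMUL/SEW = 256×4/64 = 16
vl ← min(11, 16) = 11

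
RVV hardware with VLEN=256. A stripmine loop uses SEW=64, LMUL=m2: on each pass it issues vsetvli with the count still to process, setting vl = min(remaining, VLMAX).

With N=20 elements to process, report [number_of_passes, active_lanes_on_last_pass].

[iterations, last_vl] = [3, 4]

VLMAX = (256 × 2) / 64 = 8 lanes
iterations = ceil(20/8) = 3; final-pass vl = 4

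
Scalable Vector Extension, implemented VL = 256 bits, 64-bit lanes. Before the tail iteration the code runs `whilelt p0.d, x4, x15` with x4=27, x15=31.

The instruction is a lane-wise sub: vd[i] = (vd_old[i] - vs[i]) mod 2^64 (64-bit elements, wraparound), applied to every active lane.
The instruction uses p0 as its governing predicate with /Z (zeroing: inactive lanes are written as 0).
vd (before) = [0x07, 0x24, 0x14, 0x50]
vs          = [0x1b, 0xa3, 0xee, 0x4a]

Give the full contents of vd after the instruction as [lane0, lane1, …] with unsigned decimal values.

256-bit reg / 64-bit elem → 4 lanes
whilelt: lane j active iff 27+j < 31 → j < 4 → 4 active
[0] sub(0x07,0x1b) = 0xffffffffffffffec
[1] sub(0x24,0xa3) = 0xffffffffffffff81
[2] sub(0x14,0xee) = 0xffffffffffffff26
[3] sub(0x50,0x4a) = 0x06

vd = [18446744073709551596, 18446744073709551489, 18446744073709551398, 6]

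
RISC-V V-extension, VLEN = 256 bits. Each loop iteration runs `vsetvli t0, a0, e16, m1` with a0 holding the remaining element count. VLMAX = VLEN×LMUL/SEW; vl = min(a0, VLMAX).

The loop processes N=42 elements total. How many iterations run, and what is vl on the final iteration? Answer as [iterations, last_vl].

[iterations, last_vl] = [3, 10]

VLMAX = VLEN×LMUL/SEW = 256×1/16 = 16
42 elements at 16/iter → 3 passes, remainder 10 on the last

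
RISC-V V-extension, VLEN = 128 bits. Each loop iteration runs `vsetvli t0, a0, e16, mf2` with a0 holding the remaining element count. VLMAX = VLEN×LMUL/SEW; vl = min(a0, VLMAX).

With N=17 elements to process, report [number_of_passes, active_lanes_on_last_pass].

[iterations, last_vl] = [5, 1]

VLMAX = VLEN×LMUL/SEW = 128×1/2/16 = 4
iterations = ceil(17/4) = 5; final-pass vl = 1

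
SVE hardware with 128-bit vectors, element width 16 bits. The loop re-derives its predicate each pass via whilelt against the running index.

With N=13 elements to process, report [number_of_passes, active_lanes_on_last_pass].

register lanes = 128/16 = 8
13 elements at 8/iter → 2 passes, remainder 5 on the last

[iterations, last_vl] = [2, 5]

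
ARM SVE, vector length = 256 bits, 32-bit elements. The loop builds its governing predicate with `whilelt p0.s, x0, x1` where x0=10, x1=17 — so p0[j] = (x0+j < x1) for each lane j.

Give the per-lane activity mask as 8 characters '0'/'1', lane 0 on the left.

register lanes = 256/32 = 8
p0[j] = (10+j < 17); true for j=0..6 → 7 lanes set
bits (lane 0 leftmost): 11111110

predicate = 11111110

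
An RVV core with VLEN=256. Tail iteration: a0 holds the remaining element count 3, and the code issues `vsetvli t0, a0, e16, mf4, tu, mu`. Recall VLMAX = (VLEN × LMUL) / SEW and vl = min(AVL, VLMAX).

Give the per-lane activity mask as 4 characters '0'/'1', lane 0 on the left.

predicate = 1110

VLMAX = (256 × 1/4) / 16 = 4 lanes
vl ← min(3, 4) = 3
bits (lane 0 leftmost): 1110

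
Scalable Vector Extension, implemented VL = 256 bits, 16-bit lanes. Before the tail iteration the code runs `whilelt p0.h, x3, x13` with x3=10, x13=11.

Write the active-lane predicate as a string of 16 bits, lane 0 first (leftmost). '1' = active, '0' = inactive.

register lanes = 256/16 = 16
p0[j] = (10+j < 11); true for j=0..0 → 1 lanes set
bits (lane 0 leftmost): 1000000000000000

predicate = 1000000000000000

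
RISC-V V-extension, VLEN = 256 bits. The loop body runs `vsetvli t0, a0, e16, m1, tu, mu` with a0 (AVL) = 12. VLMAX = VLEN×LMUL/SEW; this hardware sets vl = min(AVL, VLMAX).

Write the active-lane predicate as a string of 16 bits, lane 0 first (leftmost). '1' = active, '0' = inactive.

predicate = 1111111111110000

VLMAX = VLEN×LMUL/SEW = 256×1/16 = 16
vl ← min(12, 16) = 12
bits (lane 0 leftmost): 1111111111110000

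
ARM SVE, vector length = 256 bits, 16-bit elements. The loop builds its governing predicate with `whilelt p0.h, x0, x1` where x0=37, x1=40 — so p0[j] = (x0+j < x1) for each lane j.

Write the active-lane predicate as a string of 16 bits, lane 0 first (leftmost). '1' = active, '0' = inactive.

register lanes = 256/16 = 16
active while 37+j < 40, i.e. j ∈ [0,3) capped at 16 ⇒ 3
bits (lane 0 leftmost): 1110000000000000

predicate = 1110000000000000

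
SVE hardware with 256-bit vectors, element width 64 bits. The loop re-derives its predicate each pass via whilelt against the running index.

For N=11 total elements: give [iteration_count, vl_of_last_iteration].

[iterations, last_vl] = [3, 3]

256-bit reg / 64-bit elem → 4 lanes
11 elements at 4/iter → 3 passes, remainder 3 on the last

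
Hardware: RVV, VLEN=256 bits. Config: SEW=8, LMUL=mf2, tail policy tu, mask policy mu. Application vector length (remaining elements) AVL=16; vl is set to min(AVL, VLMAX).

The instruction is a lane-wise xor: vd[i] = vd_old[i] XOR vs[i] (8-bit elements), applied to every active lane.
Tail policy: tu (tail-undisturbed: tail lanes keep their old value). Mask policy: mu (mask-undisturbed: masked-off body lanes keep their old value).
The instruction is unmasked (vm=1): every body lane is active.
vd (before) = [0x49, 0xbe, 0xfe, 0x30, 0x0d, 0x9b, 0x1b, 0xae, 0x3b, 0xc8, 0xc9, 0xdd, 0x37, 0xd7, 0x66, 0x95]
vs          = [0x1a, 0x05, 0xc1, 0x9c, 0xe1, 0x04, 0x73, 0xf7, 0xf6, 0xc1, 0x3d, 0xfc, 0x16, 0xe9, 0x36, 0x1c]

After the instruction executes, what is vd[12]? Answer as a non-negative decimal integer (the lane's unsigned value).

vd[12] = 33

VLMAX = VLEN×LMUL/SEW = 256×1/2/8 = 16
vl ← min(16, 16) = 16
[0] xor(0x49,0x1a) = 0x53
[1] xor(0xbe,0x05) = 0xbb
[2] xor(0xfe,0xc1) = 0x3f
[3] xor(0x30,0x9c) = 0xac
[4] xor(0x0d,0xe1) = 0xec
[5] xor(0x9b,0x04) = 0x9f
[6] xor(0x1b,0x73) = 0x68
[7] xor(0xae,0xf7) = 0x59
[8] xor(0x3b,0xf6) = 0xcd
[9] xor(0xc8,0xc1) = 0x09
[10] xor(0xc9,0x3d) = 0xf4
[11] xor(0xdd,0xfc) = 0x21
[12] xor(0x37,0x16) = 0x21
[13] xor(0xd7,0xe9) = 0x3e
[14] xor(0x66,0x36) = 0x50
[15] xor(0x95,0x1c) = 0x89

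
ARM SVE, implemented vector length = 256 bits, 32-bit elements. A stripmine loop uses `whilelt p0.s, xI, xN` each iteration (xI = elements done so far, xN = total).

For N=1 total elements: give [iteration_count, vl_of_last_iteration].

[iterations, last_vl] = [1, 1]

256-bit reg / 32-bit elem → 8 lanes
iterations = ceil(1/8) = 1; final-pass vl = 1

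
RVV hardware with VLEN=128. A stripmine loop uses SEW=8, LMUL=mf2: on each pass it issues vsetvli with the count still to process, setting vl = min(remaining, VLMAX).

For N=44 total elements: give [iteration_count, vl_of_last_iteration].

VLMAX = (128 × 1/2) / 8 = 8 lanes
iterations = ceil(44/8) = 6; final-pass vl = 4

[iterations, last_vl] = [6, 4]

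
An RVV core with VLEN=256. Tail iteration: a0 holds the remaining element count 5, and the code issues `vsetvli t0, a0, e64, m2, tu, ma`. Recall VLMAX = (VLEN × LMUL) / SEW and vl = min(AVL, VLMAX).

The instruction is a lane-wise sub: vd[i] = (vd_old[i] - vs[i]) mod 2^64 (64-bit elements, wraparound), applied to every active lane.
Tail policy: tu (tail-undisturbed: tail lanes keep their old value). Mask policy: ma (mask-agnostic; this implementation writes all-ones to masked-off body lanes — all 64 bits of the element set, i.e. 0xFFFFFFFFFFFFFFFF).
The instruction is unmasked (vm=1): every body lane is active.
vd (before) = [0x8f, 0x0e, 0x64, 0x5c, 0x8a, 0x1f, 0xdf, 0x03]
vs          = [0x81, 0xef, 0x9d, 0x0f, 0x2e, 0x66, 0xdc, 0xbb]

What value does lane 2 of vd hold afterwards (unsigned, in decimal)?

vd[2] = 18446744073709551559

lanes per group: 256·2/64 = 8
AVL=5 ≤ VLMAX=8, so vl = 5
vd[0] sub(0x8f,0x81) -> 0x0e
vd[1] sub(0x0e,0xef) -> 0xffffffffffffff1f
vd[2] sub(0x64,0x9d) -> 0xffffffffffffffc7
vd[3] sub(0x5c,0x0f) -> 0x4d
vd[4] sub(0x8a,0x2e) -> 0x5c
vd[5] tail/keep -> 0x1f
vd[6] tail/keep -> 0xdf
vd[7] tail/keep -> 0x03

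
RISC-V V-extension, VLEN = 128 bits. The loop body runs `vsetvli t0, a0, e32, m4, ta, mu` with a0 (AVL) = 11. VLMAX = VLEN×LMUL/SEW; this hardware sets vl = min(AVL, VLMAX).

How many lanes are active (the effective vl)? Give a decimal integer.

vl = 11

lanes per group: 128·4/32 = 16
vl = min(AVL, VLMAX) = min(11, 16) = 11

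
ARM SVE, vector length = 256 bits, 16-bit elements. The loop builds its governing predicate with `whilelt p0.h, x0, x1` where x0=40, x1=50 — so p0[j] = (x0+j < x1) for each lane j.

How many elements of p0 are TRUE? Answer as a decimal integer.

256-bit reg / 16-bit elem → 16 lanes
whilelt: lane j active iff 40+j < 50 → j < 10 → 10 active

vl = 10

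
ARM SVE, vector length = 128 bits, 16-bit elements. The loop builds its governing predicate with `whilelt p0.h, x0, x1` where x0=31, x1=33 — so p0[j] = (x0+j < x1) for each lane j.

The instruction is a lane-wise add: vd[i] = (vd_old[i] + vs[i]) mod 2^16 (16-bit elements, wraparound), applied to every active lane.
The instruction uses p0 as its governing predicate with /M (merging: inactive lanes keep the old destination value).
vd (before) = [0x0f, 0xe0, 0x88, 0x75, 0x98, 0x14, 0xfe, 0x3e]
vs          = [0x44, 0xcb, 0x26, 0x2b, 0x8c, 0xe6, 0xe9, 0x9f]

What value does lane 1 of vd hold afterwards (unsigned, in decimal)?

lane count: 128 div 16 = 8
active while 31+j < 33, i.e. j ∈ [0,2) capped at 8 ⇒ 2
[0] add(0x0f,0x44) = 0x53
[1] add(0xe0,0xcb) = 0x1ab
[2] tail/keep = 0x88
[3] tail/keep = 0x75
[4] tail/keep = 0x98
[5] tail/keep = 0x14
[6] tail/keep = 0xfe
[7] tail/keep = 0x3e

vd[1] = 427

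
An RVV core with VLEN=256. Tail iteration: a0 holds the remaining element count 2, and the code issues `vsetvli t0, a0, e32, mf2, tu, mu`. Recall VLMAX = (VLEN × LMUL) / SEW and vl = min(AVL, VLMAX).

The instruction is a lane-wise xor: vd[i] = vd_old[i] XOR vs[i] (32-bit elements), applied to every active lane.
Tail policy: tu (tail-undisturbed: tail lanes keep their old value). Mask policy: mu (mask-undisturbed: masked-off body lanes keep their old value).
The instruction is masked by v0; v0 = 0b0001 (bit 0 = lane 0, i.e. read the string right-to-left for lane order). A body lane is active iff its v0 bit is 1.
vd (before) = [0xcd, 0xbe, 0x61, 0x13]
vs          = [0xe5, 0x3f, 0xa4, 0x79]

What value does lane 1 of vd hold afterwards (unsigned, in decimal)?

vd[1] = 190

lanes per group: 256·1/2/32 = 4
AVL=2 ≤ VLMAX=4, so vl = 2
[0] xor(0xcd,0xe5) = 0x28
[1] mask-off/keep = 0xbe
[2] tail/keep = 0x61
[3] tail/keep = 0x13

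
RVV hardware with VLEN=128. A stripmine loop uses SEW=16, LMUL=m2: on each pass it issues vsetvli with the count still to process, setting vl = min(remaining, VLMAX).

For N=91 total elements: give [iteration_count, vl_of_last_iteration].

[iterations, last_vl] = [6, 11]

VLMAX = VLEN×LMUL/SEW = 128×2/16 = 16
iterations = ceil(91/16) = 6; final-pass vl = 11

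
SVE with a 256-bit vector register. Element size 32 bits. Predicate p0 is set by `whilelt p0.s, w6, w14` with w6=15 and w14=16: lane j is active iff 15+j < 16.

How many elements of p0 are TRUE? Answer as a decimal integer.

256-bit reg / 32-bit elem → 8 lanes
active while 15+j < 16, i.e. j ∈ [0,1) capped at 8 ⇒ 1

vl = 1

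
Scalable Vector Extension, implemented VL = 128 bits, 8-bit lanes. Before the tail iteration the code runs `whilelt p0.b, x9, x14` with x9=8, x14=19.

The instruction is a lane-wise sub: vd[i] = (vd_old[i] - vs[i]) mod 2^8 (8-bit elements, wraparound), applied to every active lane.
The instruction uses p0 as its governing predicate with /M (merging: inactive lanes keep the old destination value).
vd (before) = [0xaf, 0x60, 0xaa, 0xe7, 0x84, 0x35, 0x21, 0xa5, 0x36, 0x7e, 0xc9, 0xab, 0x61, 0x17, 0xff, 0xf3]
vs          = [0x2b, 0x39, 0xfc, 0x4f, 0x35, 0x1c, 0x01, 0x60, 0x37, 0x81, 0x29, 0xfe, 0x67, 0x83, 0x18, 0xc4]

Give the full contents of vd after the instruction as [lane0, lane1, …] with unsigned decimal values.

vd = [132, 39, 174, 152, 79, 25, 32, 69, 255, 253, 160, 171, 97, 23, 255, 243]

128-bit reg / 8-bit elem → 16 lanes
active while 8+j < 19, i.e. j ∈ [0,11) capped at 16 ⇒ 11
lane  0: sub(0xaf,0x2b) ⇒ 0x84
lane  1: sub(0x60,0x39) ⇒ 0x27
lane  2: sub(0xaa,0xfc) ⇒ 0xae
lane  3: sub(0xe7,0x4f) ⇒ 0x98
lane  4: sub(0x84,0x35) ⇒ 0x4f
lane  5: sub(0x35,0x1c) ⇒ 0x19
lane  6: sub(0x21,0x01) ⇒ 0x20
lane  7: sub(0xa5,0x60) ⇒ 0x45
lane  8: sub(0x36,0x37) ⇒ 0xff
lane  9: sub(0x7e,0x81) ⇒ 0xfd
lane 10: sub(0xc9,0x29) ⇒ 0xa0
lane 11: tail/keep ⇒ 0xab
lane 12: tail/keep ⇒ 0x61
lane 13: tail/keep ⇒ 0x17
lane 14: tail/keep ⇒ 0xff
lane 15: tail/keep ⇒ 0xf3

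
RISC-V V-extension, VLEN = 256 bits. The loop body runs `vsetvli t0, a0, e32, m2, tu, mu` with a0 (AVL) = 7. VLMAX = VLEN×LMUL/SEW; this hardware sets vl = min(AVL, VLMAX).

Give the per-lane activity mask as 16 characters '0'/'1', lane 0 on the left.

predicate = 1111111000000000

lanes per group: 256·2/32 = 16
vl ← min(7, 16) = 7
bits (lane 0 leftmost): 1111111000000000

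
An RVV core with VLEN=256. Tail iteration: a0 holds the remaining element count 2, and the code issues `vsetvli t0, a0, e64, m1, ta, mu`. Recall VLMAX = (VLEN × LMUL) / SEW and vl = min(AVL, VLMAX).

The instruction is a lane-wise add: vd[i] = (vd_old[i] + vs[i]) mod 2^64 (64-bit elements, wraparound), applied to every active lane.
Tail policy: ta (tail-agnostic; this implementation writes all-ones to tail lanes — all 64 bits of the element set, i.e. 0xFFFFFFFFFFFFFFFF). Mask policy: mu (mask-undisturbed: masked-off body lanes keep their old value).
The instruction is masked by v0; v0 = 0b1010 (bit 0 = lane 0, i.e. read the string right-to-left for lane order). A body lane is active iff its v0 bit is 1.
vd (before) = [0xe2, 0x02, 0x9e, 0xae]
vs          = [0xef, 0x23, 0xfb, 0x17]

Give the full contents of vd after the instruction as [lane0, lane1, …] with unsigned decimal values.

vd = [226, 37, 18446744073709551615, 18446744073709551615]

VLMAX = VLEN×LMUL/SEW = 256×1/64 = 4
vl ← min(2, 4) = 2
lane  0: mask-off/keep ⇒ 0xe2
lane  1: add(0x02,0x23) ⇒ 0x25
lane  2: tail/ones ⇒ 0xffffffffffffffff
lane  3: tail/ones ⇒ 0xffffffffffffffff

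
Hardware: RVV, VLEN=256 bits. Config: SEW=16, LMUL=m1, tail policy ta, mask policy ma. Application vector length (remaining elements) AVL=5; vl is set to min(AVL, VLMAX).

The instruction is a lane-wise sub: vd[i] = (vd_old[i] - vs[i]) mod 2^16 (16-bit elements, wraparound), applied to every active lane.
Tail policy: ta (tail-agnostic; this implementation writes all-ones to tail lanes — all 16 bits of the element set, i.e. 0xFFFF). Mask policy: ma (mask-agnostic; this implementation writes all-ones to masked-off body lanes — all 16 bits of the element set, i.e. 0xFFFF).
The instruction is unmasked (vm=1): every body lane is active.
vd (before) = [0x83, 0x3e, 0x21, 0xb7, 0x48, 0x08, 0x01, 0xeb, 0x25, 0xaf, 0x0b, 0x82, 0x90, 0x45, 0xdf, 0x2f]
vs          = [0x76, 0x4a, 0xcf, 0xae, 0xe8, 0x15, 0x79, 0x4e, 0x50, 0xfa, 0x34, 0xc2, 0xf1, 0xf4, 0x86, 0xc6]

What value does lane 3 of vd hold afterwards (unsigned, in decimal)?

vd[3] = 9

VLMAX = VLEN×LMUL/SEW = 256×1/16 = 16
vl = min(AVL, VLMAX) = min(5, 16) = 5
  i=0: sub(0x83,0x76) → 13
  i=1: sub(0x3e,0x4a) → 65524
  i=2: sub(0x21,0xcf) → 65362
  i=3: sub(0xb7,0xae) → 9
  i=4: sub(0x48,0xe8) → 65376
  i=5: tail/ones → 65535
  i=6: tail/ones → 65535
  i=7: tail/ones → 65535
  i=8: tail/ones → 65535
  i=9: tail/ones → 65535
  i=10: tail/ones → 65535
  i=11: tail/ones → 65535
  i=12: tail/ones → 65535
  i=13: tail/ones → 65535
  i=14: tail/ones → 65535
  i=15: tail/ones → 65535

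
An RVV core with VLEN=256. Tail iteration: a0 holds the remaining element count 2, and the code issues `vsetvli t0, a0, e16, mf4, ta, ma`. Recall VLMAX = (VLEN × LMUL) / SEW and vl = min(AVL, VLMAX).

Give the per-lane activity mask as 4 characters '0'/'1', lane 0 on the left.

lanes per group: 256·1/4/16 = 4
AVL=2 ≤ VLMAX=4, so vl = 2
bits (lane 0 leftmost): 1100

predicate = 1100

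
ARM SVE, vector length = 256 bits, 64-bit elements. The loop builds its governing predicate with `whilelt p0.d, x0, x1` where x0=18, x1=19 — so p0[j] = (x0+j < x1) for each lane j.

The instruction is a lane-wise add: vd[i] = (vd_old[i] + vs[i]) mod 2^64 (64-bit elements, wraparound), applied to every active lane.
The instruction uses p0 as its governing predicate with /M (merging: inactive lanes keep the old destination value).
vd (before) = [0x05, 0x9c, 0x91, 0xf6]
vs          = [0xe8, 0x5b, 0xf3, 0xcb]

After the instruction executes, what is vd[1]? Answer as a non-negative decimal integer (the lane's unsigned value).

lane count: 256 div 64 = 4
p0[j] = (18+j < 19); true for j=0..0 → 1 lanes set
  i=0: add(0x05,0xe8) → 237
  i=1: tail/keep → 156
  i=2: tail/keep → 145
  i=3: tail/keep → 246

vd[1] = 156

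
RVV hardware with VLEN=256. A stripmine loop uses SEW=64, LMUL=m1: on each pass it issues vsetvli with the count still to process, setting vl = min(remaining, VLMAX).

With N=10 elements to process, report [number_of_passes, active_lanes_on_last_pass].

[iterations, last_vl] = [3, 2]

VLMAX = (256 × 1) / 64 = 4 lanes
N=10: ⌈10/4⌉ = 3 iters; last vl = 10 − 2×4 = 2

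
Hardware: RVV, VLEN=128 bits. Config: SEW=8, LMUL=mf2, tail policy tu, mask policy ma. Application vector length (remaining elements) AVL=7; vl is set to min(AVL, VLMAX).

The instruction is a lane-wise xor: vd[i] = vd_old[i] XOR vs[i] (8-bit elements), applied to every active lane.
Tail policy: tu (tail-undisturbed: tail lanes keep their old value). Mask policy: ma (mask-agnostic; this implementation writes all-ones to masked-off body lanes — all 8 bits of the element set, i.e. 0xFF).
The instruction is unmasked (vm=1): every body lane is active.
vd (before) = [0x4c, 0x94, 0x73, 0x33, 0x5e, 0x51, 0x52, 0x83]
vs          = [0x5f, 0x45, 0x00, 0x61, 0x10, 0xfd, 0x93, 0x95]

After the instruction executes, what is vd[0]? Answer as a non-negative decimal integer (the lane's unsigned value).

vd[0] = 19

VLMAX = (128 × 1/2) / 8 = 8 lanes
vl ← min(7, 8) = 7
lane  0: xor(0x4c,0x5f) ⇒ 0x13
lane  1: xor(0x94,0x45) ⇒ 0xd1
lane  2: xor(0x73,0x00) ⇒ 0x73
lane  3: xor(0x33,0x61) ⇒ 0x52
lane  4: xor(0x5e,0x10) ⇒ 0x4e
lane  5: xor(0x51,0xfd) ⇒ 0xac
lane  6: xor(0x52,0x93) ⇒ 0xc1
lane  7: tail/keep ⇒ 0x83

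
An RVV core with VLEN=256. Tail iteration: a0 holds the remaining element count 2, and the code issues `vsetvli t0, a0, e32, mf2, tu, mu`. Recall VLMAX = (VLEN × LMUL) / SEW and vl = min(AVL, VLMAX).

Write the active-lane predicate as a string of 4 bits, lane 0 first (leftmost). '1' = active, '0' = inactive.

VLMAX = VLEN×LMUL/SEW = 256×1/2/32 = 4
vl ← min(2, 4) = 2
bits (lane 0 leftmost): 1100

predicate = 1100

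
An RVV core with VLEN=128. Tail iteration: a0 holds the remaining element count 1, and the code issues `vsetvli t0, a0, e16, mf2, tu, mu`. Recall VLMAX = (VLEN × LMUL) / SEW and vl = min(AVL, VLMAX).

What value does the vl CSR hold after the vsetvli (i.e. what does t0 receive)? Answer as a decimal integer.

vl = 1

VLMAX = (128 × 1/2) / 16 = 4 lanes
vl ← min(1, 4) = 1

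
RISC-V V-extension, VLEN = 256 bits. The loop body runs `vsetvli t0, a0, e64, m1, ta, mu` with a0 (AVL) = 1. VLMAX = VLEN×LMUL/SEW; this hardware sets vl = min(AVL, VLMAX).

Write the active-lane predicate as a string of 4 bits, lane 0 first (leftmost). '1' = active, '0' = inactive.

predicate = 1000

lanes per group: 256·1/64 = 4
AVL=1 ≤ VLMAX=4, so vl = 1
bits (lane 0 leftmost): 1000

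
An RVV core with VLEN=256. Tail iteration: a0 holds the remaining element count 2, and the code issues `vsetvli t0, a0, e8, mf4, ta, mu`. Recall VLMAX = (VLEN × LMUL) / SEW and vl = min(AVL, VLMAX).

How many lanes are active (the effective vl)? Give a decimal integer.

vl = 2

VLMAX = (256 × 1/4) / 8 = 8 lanes
vl = min(AVL, VLMAX) = min(2, 8) = 2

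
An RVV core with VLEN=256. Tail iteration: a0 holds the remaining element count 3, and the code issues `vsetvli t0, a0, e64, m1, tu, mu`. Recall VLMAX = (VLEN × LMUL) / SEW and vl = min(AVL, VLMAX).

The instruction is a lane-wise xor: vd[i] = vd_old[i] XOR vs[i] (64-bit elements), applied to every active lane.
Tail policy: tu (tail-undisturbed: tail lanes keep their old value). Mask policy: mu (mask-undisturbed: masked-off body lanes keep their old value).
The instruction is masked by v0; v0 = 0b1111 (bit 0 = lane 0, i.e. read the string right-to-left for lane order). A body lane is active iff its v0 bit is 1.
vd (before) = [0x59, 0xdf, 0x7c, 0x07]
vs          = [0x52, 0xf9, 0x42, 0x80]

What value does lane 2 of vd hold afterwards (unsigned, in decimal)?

VLMAX = VLEN×LMUL/SEW = 256×1/64 = 4
vl ← min(3, 4) = 3
lane  0: xor(0x59,0x52) ⇒ 0x0b
lane  1: xor(0xdf,0xf9) ⇒ 0x26
lane  2: xor(0x7c,0x42) ⇒ 0x3e
lane  3: tail/keep ⇒ 0x07

vd[2] = 62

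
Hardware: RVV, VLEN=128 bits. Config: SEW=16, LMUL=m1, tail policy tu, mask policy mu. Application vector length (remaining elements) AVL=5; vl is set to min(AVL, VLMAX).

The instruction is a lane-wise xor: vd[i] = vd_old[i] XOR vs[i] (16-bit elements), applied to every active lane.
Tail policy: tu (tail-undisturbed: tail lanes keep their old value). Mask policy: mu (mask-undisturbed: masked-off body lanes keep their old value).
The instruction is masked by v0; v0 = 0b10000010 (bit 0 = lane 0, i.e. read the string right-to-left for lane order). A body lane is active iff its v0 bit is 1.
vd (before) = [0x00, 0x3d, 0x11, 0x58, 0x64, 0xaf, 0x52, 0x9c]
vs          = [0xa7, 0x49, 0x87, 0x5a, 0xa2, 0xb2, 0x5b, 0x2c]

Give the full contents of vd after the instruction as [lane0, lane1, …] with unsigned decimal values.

vd = [0, 116, 17, 88, 100, 175, 82, 156]

VLMAX = (128 × 1) / 16 = 8 lanes
vl ← min(5, 8) = 5
[0] mask-off/keep = 0x00
[1] xor(0x3d,0x49) = 0x74
[2] mask-off/keep = 0x11
[3] mask-off/keep = 0x58
[4] mask-off/keep = 0x64
[5] tail/keep = 0xaf
[6] tail/keep = 0x52
[7] tail/keep = 0x9c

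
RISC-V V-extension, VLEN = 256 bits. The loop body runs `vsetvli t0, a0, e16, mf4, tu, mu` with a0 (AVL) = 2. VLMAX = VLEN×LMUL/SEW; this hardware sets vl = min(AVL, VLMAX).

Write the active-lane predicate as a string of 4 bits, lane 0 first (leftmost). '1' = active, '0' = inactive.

lanes per group: 256·1/4/16 = 4
vl = min(AVL, VLMAX) = min(2, 4) = 2
bits (lane 0 leftmost): 1100

predicate = 1100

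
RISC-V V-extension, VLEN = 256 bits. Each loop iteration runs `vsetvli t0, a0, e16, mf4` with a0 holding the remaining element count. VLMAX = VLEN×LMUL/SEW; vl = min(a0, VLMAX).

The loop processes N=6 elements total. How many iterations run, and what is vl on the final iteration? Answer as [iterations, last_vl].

VLMAX = VLEN×LMUL/SEW = 256×1/4/16 = 4
6 elements at 4/iter → 2 passes, remainder 2 on the last

[iterations, last_vl] = [2, 2]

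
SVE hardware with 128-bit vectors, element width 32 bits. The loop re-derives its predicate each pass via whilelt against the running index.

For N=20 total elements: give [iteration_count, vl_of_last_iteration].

[iterations, last_vl] = [5, 4]

128-bit reg / 32-bit elem → 4 lanes
N=20: ⌈20/4⌉ = 5 iters; last vl = 20 − 4×4 = 4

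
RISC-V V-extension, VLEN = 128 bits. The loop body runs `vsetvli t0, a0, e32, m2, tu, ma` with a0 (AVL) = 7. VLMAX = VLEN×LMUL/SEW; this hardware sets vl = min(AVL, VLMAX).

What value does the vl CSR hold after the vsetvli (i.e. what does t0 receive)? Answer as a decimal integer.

VLMAX = VLEN×LMUL/SEW = 128×2/32 = 8
vl = min(AVL, VLMAX) = min(7, 8) = 7

vl = 7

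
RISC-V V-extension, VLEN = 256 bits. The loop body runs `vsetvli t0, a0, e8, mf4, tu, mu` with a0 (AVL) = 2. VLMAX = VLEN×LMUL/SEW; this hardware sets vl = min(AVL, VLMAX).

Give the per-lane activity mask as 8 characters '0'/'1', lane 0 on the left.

predicate = 11000000

VLMAX = VLEN×LMUL/SEW = 256×1/4/8 = 8
AVL=2 ≤ VLMAX=8, so vl = 2
bits (lane 0 leftmost): 11000000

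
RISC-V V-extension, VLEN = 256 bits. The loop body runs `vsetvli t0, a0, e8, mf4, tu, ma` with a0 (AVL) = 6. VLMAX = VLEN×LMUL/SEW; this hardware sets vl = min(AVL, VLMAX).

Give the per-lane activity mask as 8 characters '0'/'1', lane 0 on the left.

lanes per group: 256·1/4/8 = 8
AVL=6 ≤ VLMAX=8, so vl = 6
bits (lane 0 leftmost): 11111100

predicate = 11111100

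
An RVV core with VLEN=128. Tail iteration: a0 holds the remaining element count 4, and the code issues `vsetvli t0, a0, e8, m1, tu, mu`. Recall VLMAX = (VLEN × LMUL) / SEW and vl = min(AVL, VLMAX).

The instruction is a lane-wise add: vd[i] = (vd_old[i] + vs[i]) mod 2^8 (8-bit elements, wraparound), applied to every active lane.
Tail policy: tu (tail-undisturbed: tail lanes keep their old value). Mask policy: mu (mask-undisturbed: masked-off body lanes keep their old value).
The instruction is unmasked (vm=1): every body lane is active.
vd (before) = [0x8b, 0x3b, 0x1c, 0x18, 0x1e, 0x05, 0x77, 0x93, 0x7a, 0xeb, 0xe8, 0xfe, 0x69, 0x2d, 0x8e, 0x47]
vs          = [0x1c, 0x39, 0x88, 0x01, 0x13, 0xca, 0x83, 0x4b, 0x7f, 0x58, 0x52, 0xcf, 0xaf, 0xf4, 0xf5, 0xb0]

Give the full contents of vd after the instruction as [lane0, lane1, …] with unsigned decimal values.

vd = [167, 116, 164, 25, 30, 5, 119, 147, 122, 235, 232, 254, 105, 45, 142, 71]

VLMAX = (128 × 1) / 8 = 16 lanes
AVL=4 ≤ VLMAX=16, so vl = 4
[0] add(0x8b,0x1c) = 0xa7
[1] add(0x3b,0x39) = 0x74
[2] add(0x1c,0x88) = 0xa4
[3] add(0x18,0x01) = 0x19
[4] tail/keep = 0x1e
[5] tail/keep = 0x05
[6] tail/keep = 0x77
[7] tail/keep = 0x93
[8] tail/keep = 0x7a
[9] tail/keep = 0xeb
[10] tail/keep = 0xe8
[11] tail/keep = 0xfe
[12] tail/keep = 0x69
[13] tail/keep = 0x2d
[14] tail/keep = 0x8e
[15] tail/keep = 0x47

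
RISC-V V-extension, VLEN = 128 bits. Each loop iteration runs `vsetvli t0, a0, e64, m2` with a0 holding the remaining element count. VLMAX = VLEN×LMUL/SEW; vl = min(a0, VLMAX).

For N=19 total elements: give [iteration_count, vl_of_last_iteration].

VLMAX = (128 × 2) / 64 = 4 lanes
iterations = ceil(19/4) = 5; final-pass vl = 3

[iterations, last_vl] = [5, 3]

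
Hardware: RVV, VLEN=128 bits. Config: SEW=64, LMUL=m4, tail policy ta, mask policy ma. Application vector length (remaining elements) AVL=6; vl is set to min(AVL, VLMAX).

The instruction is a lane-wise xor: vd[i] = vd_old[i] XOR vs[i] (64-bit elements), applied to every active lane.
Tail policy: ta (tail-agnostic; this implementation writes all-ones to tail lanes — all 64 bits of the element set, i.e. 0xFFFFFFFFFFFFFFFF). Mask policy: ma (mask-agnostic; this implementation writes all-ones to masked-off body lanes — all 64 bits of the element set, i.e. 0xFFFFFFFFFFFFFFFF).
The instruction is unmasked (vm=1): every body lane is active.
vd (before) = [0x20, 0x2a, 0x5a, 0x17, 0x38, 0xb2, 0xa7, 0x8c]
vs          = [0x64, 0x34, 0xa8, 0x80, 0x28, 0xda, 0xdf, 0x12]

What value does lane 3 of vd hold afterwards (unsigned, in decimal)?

lanes per group: 128·4/64 = 8
vl ← min(6, 8) = 6
vd[0] xor(0x20,0x64) -> 0x44
vd[1] xor(0x2a,0x34) -> 0x1e
vd[2] xor(0x5a,0xa8) -> 0xf2
vd[3] xor(0x17,0x80) -> 0x97
vd[4] xor(0x38,0x28) -> 0x10
vd[5] xor(0xb2,0xda) -> 0x68
vd[6] tail/ones -> 0xffffffffffffffff
vd[7] tail/ones -> 0xffffffffffffffff

vd[3] = 151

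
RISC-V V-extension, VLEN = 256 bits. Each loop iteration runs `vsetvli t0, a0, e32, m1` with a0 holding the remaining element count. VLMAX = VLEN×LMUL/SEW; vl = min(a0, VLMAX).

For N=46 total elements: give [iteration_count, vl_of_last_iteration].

[iterations, last_vl] = [6, 6]

VLMAX = VLEN×LMUL/SEW = 256×1/32 = 8
N=46: ⌈46/8⌉ = 6 iters; last vl = 46 − 5×8 = 6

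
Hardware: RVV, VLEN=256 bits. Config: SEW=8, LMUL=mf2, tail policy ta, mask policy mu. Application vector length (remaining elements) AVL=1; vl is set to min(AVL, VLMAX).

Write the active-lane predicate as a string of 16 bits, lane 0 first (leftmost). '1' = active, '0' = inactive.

predicate = 1000000000000000

lanes per group: 256·1/2/8 = 16
AVL=1 ≤ VLMAX=16, so vl = 1
bits (lane 0 leftmost): 1000000000000000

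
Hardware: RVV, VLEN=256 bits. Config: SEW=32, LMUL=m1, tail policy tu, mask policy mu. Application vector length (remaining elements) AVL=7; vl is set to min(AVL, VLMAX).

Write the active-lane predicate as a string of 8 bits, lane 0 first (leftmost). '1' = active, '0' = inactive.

lanes per group: 256·1/32 = 8
vl ← min(7, 8) = 7
bits (lane 0 leftmost): 11111110

predicate = 11111110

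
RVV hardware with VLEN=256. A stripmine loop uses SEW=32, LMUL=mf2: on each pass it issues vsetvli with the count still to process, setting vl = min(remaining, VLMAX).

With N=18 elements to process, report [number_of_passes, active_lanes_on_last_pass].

VLMAX = (256 × 1/2) / 32 = 4 lanes
iterations = ceil(18/4) = 5; final-pass vl = 2

[iterations, last_vl] = [5, 2]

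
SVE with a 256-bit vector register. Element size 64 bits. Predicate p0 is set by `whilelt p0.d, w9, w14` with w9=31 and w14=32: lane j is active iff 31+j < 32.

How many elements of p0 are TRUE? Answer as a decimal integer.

vl = 1

256-bit reg / 64-bit elem → 4 lanes
active while 31+j < 32, i.e. j ∈ [0,1) capped at 4 ⇒ 1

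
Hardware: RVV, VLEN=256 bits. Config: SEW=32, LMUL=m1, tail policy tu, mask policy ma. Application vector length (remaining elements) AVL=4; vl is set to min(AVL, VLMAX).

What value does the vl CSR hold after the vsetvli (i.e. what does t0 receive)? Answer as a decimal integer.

lanes per group: 256·1/32 = 8
AVL=4 ≤ VLMAX=8, so vl = 4

vl = 4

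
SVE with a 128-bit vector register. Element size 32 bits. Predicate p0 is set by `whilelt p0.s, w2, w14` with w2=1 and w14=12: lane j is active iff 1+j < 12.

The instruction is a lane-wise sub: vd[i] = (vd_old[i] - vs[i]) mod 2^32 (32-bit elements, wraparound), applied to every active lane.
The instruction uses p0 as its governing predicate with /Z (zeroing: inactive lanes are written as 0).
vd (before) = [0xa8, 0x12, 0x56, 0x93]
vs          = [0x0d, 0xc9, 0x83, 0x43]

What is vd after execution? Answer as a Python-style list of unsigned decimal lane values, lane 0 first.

lane count: 128 div 32 = 4
p0[j] = (1+j < 12); true for j=0..3 → 4 lanes set
vd[0] sub(0xa8,0x0d) -> 0x9b
vd[1] sub(0x12,0xc9) -> 0xffffff49
vd[2] sub(0x56,0x83) -> 0xffffffd3
vd[3] sub(0x93,0x43) -> 0x50

vd = [155, 4294967113, 4294967251, 80]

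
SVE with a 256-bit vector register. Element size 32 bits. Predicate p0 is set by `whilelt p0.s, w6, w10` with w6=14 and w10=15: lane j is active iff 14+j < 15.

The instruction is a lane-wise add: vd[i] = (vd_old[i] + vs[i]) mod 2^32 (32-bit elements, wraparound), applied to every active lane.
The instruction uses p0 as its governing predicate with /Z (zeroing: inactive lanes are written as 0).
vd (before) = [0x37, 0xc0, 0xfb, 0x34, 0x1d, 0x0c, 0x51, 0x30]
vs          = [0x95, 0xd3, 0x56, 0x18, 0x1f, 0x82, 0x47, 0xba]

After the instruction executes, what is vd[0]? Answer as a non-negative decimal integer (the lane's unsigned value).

register lanes = 256/32 = 8
whilelt: lane j active iff 14+j < 15 → j < 1 → 1 active
lane  0: add(0x37,0x95) ⇒ 0xcc
lane  1: tail/zero ⇒ 0x00
lane  2: tail/zero ⇒ 0x00
lane  3: tail/zero ⇒ 0x00
lane  4: tail/zero ⇒ 0x00
lane  5: tail/zero ⇒ 0x00
lane  6: tail/zero ⇒ 0x00
lane  7: tail/zero ⇒ 0x00

vd[0] = 204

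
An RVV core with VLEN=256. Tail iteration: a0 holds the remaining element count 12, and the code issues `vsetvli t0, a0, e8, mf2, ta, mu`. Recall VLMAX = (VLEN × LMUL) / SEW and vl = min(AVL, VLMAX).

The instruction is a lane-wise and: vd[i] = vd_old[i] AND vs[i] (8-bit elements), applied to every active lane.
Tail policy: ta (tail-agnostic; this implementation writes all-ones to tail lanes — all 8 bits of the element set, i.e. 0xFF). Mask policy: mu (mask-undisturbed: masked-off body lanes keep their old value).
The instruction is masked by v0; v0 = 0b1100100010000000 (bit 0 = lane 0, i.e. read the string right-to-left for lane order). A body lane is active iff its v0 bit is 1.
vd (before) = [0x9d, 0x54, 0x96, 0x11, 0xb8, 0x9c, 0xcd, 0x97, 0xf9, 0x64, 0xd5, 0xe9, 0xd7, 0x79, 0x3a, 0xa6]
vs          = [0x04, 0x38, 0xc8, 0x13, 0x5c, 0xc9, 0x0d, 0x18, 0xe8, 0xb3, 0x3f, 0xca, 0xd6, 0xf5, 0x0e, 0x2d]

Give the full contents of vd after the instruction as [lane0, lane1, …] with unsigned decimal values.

vd = [157, 84, 150, 17, 184, 156, 205, 16, 249, 100, 213, 200, 255, 255, 255, 255]

VLMAX = VLEN×LMUL/SEW = 256×1/2/8 = 16
AVL=12 ≤ VLMAX=16, so vl = 12
[0] mask-off/keep = 0x9d
[1] mask-off/keep = 0x54
[2] mask-off/keep = 0x96
[3] mask-off/keep = 0x11
[4] mask-off/keep = 0xb8
[5] mask-off/keep = 0x9c
[6] mask-off/keep = 0xcd
[7] and(0x97,0x18) = 0x10
[8] mask-off/keep = 0xf9
[9] mask-off/keep = 0x64
[10] mask-off/keep = 0xd5
[11] and(0xe9,0xca) = 0xc8
[12] tail/ones = 0xff
[13] tail/ones = 0xff
[14] tail/ones = 0xff
[15] tail/ones = 0xff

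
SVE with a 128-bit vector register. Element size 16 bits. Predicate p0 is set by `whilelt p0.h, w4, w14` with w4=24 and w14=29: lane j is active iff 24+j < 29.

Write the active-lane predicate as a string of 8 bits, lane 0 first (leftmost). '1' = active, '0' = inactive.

lane count: 128 div 16 = 8
active while 24+j < 29, i.e. j ∈ [0,5) capped at 8 ⇒ 5
bits (lane 0 leftmost): 11111000

predicate = 11111000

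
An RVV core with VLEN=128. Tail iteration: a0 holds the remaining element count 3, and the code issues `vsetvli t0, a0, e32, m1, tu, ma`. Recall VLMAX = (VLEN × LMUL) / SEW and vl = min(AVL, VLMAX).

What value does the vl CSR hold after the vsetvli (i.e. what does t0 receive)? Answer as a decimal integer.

vl = 3

VLMAX = (128 × 1) / 32 = 4 lanes
AVL=3 ≤ VLMAX=4, so vl = 3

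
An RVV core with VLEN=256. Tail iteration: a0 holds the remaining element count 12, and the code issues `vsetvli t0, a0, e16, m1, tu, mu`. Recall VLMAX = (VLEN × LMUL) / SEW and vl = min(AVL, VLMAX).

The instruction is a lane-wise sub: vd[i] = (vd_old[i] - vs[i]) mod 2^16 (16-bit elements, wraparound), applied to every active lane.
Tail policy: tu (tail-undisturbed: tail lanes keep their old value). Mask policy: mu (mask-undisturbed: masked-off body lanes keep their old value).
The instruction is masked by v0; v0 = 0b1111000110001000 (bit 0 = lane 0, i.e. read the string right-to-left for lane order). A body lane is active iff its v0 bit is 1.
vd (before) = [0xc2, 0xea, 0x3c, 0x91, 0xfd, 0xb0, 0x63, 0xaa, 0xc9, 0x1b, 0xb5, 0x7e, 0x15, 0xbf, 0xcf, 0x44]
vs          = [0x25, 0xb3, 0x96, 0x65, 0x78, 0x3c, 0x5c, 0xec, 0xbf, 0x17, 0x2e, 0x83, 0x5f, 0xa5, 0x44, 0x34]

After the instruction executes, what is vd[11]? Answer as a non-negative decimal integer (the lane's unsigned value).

vd[11] = 126

VLMAX = VLEN×LMUL/SEW = 256×1/16 = 16
AVL=12 ≤ VLMAX=16, so vl = 12
vd[0] mask-off/keep -> 0xc2
vd[1] mask-off/keep -> 0xea
vd[2] mask-off/keep -> 0x3c
vd[3] sub(0x91,0x65) -> 0x2c
vd[4] mask-off/keep -> 0xfd
vd[5] mask-off/keep -> 0xb0
vd[6] mask-off/keep -> 0x63
vd[7] sub(0xaa,0xec) -> 0xffbe
vd[8] sub(0xc9,0xbf) -> 0x0a
vd[9] mask-off/keep -> 0x1b
vd[10] mask-off/keep -> 0xb5
vd[11] mask-off/keep -> 0x7e
vd[12] tail/keep -> 0x15
vd[13] tail/keep -> 0xbf
vd[14] tail/keep -> 0xcf
vd[15] tail/keep -> 0x44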